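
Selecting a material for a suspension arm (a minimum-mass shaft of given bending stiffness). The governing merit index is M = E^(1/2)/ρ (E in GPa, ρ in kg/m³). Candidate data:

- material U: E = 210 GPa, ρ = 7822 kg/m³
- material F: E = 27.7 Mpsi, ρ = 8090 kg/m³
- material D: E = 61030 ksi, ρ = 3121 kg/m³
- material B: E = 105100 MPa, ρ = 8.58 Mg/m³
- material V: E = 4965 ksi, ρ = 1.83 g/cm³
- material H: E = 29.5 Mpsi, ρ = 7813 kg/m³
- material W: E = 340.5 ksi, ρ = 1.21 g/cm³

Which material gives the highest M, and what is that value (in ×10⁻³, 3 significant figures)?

Convert each candidate to consistent units, then evaluate M:
  material U: E = 210.0 GPa, ρ = 7822 kg/m³
  material F: E = 191.0 GPa, ρ = 8090 kg/m³
  material D: E = 420.8 GPa, ρ = 3121 kg/m³
  material B: E = 105.1 GPa, ρ = 8580 kg/m³
  material V: E = 34.23 GPa, ρ = 1830 kg/m³
  material H: E = 203.4 GPa, ρ = 7813 kg/m³
  material W: E = 2.348 GPa, ρ = 1210 kg/m³
  material D: M = 6.57×10⁻³
  material V: M = 3.20×10⁻³
  material U: M = 1.85×10⁻³
  material H: M = 1.83×10⁻³
  material F: M = 1.71×10⁻³
  material W: M = 1.27×10⁻³
  material B: M = 1.19×10⁻³
Highest index: material D.

material D, M = 6.57×10⁻³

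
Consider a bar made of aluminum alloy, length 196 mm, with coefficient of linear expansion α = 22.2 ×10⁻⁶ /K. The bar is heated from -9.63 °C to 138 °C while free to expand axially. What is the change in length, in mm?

0.642 mm

ΔT = 138 − (-9.63) = 147.6 K.
ΔL = α·L₀·ΔT = 22.2×10⁻⁶ × 196 mm × 147.6 K = 0.642 mm.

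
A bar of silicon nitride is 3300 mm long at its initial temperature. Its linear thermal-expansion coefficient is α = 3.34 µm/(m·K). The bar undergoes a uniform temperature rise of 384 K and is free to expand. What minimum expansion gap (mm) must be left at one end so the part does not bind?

ΔL = α·L₀·ΔT = 3.34×10⁻⁶ × 3300 mm × 384.0 K = 4.23 mm.

4.23 mm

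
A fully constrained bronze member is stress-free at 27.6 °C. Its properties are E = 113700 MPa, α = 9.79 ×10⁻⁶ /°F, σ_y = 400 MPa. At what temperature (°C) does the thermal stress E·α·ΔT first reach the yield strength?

E = 113700 MPa = 113.7 GPa.
α = 9.79×10⁻⁶/°F × 9/5 = 17.6×10⁻⁶/K.
E·α·ΔT = 400.0 MPa ⇒ ΔT = 400.0 / (113.7×10³ × 17.6×10⁻⁶) = 199.6 K.
T = 27.6 + 199.6 = 227.2 °C.

227 °C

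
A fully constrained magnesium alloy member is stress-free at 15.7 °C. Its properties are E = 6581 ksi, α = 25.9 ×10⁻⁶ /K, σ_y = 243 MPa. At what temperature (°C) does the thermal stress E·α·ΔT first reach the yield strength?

E = 6581 ksi = 45.37 GPa.
E·α·ΔT = 243.0 MPa ⇒ ΔT = 243.0 / (45.37×10³ × 25.9×10⁻⁶) = 206.8 K.
T = 15.7 + 206.8 = 222.5 °C.

222 °C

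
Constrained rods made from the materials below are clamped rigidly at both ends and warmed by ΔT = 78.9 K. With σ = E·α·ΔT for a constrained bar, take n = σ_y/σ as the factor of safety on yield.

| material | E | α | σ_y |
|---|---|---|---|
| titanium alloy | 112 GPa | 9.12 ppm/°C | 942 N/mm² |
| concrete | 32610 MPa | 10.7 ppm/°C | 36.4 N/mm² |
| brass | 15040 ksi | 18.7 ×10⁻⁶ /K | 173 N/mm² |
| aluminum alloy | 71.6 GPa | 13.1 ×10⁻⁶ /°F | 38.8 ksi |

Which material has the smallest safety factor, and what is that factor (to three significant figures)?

Per material, after unit conversion:
  titanium alloy: E = 112.0, α = 9.12, σ_y = 942.0 → σ = 80.6 MPa, n = 11.7
  concrete: E = 32.61, α = 10.7, σ_y = 36.40 → σ = 27.5 MPa, n = 1.32
  brass: E = 103.7, α = 18.7, σ_y = 173.0 → σ = 153 MPa, n = 1.13
  aluminum alloy: E = 71.60, α = 23.6, σ_y = 267.5 → σ = 133 MPa, n = 2.01
Smallest n: brass with n = 1.13.

brass, n = 1.13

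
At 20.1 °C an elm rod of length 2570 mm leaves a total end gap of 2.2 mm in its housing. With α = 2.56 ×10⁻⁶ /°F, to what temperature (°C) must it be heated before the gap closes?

α = 2.56×10⁻⁶/°F × 9/5 = 4.61×10⁻⁶/K.
α·L₀·ΔT = 2.2 mm ⇒ ΔT = 2.2 / (4.61×10⁻⁶ × 2570.0) = 185.8 K.
T = 20.1 + 185.8 = 205.9 °C.

206 °C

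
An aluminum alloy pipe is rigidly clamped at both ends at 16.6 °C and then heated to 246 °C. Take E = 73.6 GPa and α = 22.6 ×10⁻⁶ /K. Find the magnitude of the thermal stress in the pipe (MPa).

ΔT = 229.4 K. Constrained thermal stress σ = E·α·ΔT = 73.60×10³ MPa × 22.6×10⁻⁶ × 229.4 = 382 MPa (compressive).

382 MPa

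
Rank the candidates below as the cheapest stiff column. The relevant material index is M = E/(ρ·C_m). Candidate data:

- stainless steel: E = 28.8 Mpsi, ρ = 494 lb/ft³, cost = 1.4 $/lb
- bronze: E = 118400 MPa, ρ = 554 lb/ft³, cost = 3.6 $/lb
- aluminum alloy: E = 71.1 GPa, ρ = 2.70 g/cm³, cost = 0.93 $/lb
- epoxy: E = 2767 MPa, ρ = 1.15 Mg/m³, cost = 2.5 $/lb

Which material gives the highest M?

After converting to SI:
  stainless steel: E = 198.6 GPa, ρ = 7913 kg/m³, cost = 3.086 $/kg
  bronze: E = 118.4 GPa, ρ = 8874 kg/m³, cost = 7.937 $/kg
  aluminum alloy: E = 71.10 GPa, ρ = 2700 kg/m³, cost = 2.050 $/kg
  epoxy: E = 2.767 GPa, ρ = 1150 kg/m³, cost = 5.511 $/kg
  aluminum alloy: M = 12.8 MN·m per $
  stainless steel: M = 8.13 MN·m per $
  bronze: M = 1.68 MN·m per $
  epoxy: M = 0.437 MN·m per $
Aluminum alloy ranks first.

aluminum alloy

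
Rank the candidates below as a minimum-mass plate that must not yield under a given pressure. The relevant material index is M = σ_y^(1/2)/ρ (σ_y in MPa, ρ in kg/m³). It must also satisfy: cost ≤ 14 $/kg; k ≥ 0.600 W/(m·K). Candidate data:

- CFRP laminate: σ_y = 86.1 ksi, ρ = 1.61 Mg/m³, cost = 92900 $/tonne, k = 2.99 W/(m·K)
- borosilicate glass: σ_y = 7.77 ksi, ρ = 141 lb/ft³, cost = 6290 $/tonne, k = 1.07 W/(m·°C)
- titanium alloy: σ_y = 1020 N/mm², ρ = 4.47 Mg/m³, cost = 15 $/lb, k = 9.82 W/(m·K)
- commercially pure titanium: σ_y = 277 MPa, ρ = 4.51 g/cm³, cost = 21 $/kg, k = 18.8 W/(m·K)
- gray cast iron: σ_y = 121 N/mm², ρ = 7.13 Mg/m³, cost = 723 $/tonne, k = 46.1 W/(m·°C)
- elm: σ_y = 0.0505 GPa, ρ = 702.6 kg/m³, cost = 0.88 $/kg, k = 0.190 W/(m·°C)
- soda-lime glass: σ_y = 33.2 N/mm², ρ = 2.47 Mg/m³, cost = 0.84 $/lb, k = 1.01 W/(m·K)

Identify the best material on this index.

Screen on constraints: cost ≤ 14 $/kg; k ≥ 0.600 W/(m·K). Survivors: borosilicate glass, gray cast iron, soda-lime glass.
Normalizing units and computing the index:
  borosilicate glass: σ_y = 53.57 MPa, ρ = 2259 kg/m³
  gray cast iron: σ_y = 121.0 MPa, ρ = 7130 kg/m³
  soda-lime glass: σ_y = 33.20 MPa, ρ = 2470 kg/m³
  borosilicate glass: M = 3.24×10⁻³
  soda-lime glass: M = 2.33×10⁻³
  gray cast iron: M = 1.54×10⁻³
Highest index: borosilicate glass.

borosilicate glass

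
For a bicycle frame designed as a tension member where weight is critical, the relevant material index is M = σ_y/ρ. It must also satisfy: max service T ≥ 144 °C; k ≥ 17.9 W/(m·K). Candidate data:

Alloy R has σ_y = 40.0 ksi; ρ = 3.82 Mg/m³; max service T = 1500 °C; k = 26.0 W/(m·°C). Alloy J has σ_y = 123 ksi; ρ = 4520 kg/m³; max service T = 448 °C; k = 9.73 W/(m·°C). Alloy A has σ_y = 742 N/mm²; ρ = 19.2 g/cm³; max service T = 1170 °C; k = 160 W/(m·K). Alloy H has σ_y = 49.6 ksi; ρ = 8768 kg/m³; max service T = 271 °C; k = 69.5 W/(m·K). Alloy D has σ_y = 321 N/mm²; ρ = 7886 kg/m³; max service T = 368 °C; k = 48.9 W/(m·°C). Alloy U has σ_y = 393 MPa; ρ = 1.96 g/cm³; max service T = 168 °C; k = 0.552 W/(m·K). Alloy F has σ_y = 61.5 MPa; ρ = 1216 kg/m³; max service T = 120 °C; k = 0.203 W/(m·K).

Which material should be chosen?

Screen on constraints: max service T ≥ 144 °C; k ≥ 17.9 W/(m·K). Survivors: alloy R, alloy A, alloy H, alloy D.
Convert each candidate to consistent units, then evaluate M:
  alloy R: σ_y = 275.8 MPa, ρ = 3820 kg/m³
  alloy A: σ_y = 742.0 MPa, ρ = 19200 kg/m³
  alloy H: σ_y = 342.0 MPa, ρ = 8768 kg/m³
  alloy D: σ_y = 321.0 MPa, ρ = 7886 kg/m³
  alloy R: M = 72.2 kN·m/kg
  alloy D: M = 40.7 kN·m/kg
  alloy H: M = 39.0 kN·m/kg
  alloy A: M = 38.6 kN·m/kg
Alloy R ranks first.

alloy R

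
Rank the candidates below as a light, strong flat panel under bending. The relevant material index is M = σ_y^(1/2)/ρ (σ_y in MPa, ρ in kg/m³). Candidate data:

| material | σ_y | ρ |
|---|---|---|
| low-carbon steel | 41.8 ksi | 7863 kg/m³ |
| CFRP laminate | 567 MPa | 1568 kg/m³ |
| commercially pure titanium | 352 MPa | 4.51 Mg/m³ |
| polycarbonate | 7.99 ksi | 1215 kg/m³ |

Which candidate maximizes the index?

CFRP laminate

Convert each candidate to consistent units, then evaluate M:
  low-carbon steel: σ_y = 288.2 MPa, ρ = 7863 kg/m³
  CFRP laminate: σ_y = 567.0 MPa, ρ = 1568 kg/m³
  commercially pure titanium: σ_y = 352.0 MPa, ρ = 4510 kg/m³
  polycarbonate: σ_y = 55.09 MPa, ρ = 1215 kg/m³
  CFRP laminate: M = 15.2×10⁻³
  polycarbonate: M = 6.11×10⁻³
  commercially pure titanium: M = 4.16×10⁻³
  low-carbon steel: M = 2.16×10⁻³
The maximum is for CFRP laminate.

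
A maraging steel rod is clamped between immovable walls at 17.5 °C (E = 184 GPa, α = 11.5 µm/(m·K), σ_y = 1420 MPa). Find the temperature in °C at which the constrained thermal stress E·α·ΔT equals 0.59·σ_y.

413 °C

E·α·ΔT = 837.8 MPa ⇒ ΔT = 837.8 / (184.0×10³ × 11.5×10⁻⁶) = 395.9 K.
T = 17.5 + 395.9 = 413.4 °C.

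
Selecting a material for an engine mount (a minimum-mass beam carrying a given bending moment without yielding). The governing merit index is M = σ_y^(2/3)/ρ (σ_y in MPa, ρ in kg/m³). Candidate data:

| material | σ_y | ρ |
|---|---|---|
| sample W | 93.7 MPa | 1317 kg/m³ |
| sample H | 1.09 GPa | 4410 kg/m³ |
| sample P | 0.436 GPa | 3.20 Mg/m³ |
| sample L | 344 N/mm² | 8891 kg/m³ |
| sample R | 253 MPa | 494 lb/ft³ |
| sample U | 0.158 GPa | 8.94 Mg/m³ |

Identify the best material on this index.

In SI units:
  sample W: σ_y = 93.70 MPa, ρ = 1317 kg/m³
  sample H: σ_y = 1090 MPa, ρ = 4410 kg/m³
  sample P: σ_y = 436.0 MPa, ρ = 3200 kg/m³
  sample L: σ_y = 344.0 MPa, ρ = 8891 kg/m³
  sample R: σ_y = 253.0 MPa, ρ = 7913 kg/m³
  sample U: σ_y = 158.0 MPa, ρ = 8940 kg/m³
  sample H: M = 24.0×10⁻³
  sample P: M = 18.0×10⁻³
  sample W: M = 15.7×10⁻³
  sample L: M = 5.52×10⁻³
  sample R: M = 5.06×10⁻³
  sample U: M = 3.27×10⁻³
Sample H ranks first.

sample H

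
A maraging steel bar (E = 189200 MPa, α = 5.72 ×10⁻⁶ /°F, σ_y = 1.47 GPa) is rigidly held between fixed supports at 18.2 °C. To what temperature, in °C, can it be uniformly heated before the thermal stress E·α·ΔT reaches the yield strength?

E = 189200 MPa = 189.2 GPa.
α = 5.72×10⁻⁶/°F × 9/5 = 10.3×10⁻⁶/K.
σ_y = 1.47 GPa = 1470 MPa.
E·α·ΔT = 1470 MPa ⇒ ΔT = 1470 / (189.2×10³ × 10.3×10⁻⁶) = 754.6 K.
T = 18.2 + 754.6 = 772.8 °C.

773 °C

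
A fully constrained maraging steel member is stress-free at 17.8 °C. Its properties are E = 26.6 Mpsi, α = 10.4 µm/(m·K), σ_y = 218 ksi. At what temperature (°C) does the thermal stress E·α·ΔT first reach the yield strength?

E = 26.6 Mpsi = 183.4 GPa.
σ_y = 218 ksi = 1503 MPa.
E·α·ΔT = 1503 MPa ⇒ ΔT = 1503 / (183.4×10³ × 10.4×10⁻⁶) = 788.0 K.
T = 17.8 + 788.0 = 805.8 °C.

806 °C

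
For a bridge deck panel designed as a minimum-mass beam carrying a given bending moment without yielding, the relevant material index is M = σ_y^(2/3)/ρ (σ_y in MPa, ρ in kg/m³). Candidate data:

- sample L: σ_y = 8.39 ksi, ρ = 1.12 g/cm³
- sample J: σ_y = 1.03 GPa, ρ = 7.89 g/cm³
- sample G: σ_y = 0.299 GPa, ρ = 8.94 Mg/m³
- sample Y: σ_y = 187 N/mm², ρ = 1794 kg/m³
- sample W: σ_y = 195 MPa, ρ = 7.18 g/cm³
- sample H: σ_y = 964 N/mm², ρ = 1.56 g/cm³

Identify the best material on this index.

sample H

After converting to SI:
  sample L: σ_y = 57.85 MPa, ρ = 1120 kg/m³
  sample J: σ_y = 1030 MPa, ρ = 7890 kg/m³
  sample G: σ_y = 299.0 MPa, ρ = 8940 kg/m³
  sample Y: σ_y = 187.0 MPa, ρ = 1794 kg/m³
  sample W: σ_y = 195.0 MPa, ρ = 7180 kg/m³
  sample H: σ_y = 964.0 MPa, ρ = 1560 kg/m³
  sample H: M = 62.6×10⁻³
  sample Y: M = 18.2×10⁻³
  sample L: M = 13.4×10⁻³
  sample J: M = 12.9×10⁻³
  sample G: M = 5.00×10⁻³
  sample W: M = 4.68×10⁻³
The maximum is for sample H.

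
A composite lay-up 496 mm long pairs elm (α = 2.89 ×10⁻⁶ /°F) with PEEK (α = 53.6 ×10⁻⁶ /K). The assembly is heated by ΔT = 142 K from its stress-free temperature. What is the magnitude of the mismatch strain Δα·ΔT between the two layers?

elm: α = 2.89×10⁻⁶/°F × 9/5 = 5.20×10⁻⁶/K.
Δα = |5.20 − 53.6|×10⁻⁶/K = 48.4×10⁻⁶/K.
Mismatch strain = Δα·ΔT = 48.4×10⁻⁶ × 142.0 = 6.87×10⁻³.

6.87×10⁻³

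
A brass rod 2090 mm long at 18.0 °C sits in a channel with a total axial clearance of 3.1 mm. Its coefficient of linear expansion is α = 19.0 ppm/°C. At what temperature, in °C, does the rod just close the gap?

96.1 °C

α·L₀·ΔT = 3.1 mm ⇒ ΔT = 3.1 / (19.0×10⁻⁶ × 2090.0) = 78.07 K.
T = 18.0 + 78.07 = 96.07 °C.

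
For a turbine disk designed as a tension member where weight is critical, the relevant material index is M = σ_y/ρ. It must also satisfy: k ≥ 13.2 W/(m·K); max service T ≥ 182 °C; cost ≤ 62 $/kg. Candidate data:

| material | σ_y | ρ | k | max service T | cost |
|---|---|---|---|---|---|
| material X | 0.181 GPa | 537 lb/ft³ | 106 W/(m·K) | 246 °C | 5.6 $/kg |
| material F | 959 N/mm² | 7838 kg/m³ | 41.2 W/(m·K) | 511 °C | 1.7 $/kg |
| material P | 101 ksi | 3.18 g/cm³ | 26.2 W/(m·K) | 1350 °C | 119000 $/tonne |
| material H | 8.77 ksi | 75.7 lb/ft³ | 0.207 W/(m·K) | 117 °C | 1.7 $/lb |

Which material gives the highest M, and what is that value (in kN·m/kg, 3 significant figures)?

material F, M = 122 kN·m/kg

Screen on constraints: k ≥ 13.2 W/(m·K); max service T ≥ 182 °C; cost ≤ 62 $/kg. Survivors: material X, material F.
Convert each candidate to consistent units, then evaluate M:
  material X: σ_y = 181.0 MPa, ρ = 8602 kg/m³
  material F: σ_y = 959.0 MPa, ρ = 7838 kg/m³
  material F: M = 122 kN·m/kg
  material X: M = 21.0 kN·m/kg
The maximum is for material F.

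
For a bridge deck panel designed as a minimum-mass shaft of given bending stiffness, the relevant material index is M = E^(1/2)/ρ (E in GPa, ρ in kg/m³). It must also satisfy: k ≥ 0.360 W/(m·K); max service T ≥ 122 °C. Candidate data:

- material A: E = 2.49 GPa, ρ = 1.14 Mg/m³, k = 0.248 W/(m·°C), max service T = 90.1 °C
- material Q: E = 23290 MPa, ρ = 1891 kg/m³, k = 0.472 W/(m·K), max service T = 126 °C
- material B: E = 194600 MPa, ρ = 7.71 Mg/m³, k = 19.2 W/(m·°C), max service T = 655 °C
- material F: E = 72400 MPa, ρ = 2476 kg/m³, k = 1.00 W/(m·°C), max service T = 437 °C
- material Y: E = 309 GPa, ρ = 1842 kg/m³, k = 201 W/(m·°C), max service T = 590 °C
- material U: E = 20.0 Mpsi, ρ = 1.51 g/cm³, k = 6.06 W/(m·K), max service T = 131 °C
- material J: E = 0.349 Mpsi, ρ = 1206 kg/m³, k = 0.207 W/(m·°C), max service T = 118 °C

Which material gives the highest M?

Screen on constraints: k ≥ 0.360 W/(m·K); max service T ≥ 122 °C. Survivors: material Q, material B, material F, material Y, material U.
Normalizing units and computing the index:
  material Q: E = 23.29 GPa, ρ = 1891 kg/m³
  material B: E = 194.6 GPa, ρ = 7710 kg/m³
  material F: E = 72.40 GPa, ρ = 2476 kg/m³
  material Y: E = 309.0 GPa, ρ = 1842 kg/m³
  material U: E = 137.9 GPa, ρ = 1510 kg/m³
  material Y: M = 9.54×10⁻³
  material U: M = 7.78×10⁻³
  material F: M = 3.44×10⁻³
  material Q: M = 2.55×10⁻³
  material B: M = 1.81×10⁻³
Material Y ranks first.

material Y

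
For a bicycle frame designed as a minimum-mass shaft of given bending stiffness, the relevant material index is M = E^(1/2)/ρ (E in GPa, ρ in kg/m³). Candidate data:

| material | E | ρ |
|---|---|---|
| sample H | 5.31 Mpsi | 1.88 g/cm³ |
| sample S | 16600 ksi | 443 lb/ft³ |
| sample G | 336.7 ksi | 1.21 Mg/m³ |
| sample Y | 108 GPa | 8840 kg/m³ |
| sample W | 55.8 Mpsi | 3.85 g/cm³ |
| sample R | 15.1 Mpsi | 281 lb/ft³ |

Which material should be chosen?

sample W

Putting every candidate on a common basis:
  sample H: E = 36.61 GPa, ρ = 1880 kg/m³
  sample S: E = 114.5 GPa, ρ = 7096 kg/m³
  sample G: E = 2.321 GPa, ρ = 1210 kg/m³
  sample Y: E = 108.0 GPa, ρ = 8840 kg/m³
  sample W: E = 384.7 GPa, ρ = 3850 kg/m³
  sample R: E = 104.1 GPa, ρ = 4501 kg/m³
  sample W: M = 5.09×10⁻³
  sample H: M = 3.22×10⁻³
  sample R: M = 2.27×10⁻³
  sample S: M = 1.51×10⁻³
  sample G: M = 1.26×10⁻³
  sample Y: M = 1.18×10⁻³
Sample W ranks first.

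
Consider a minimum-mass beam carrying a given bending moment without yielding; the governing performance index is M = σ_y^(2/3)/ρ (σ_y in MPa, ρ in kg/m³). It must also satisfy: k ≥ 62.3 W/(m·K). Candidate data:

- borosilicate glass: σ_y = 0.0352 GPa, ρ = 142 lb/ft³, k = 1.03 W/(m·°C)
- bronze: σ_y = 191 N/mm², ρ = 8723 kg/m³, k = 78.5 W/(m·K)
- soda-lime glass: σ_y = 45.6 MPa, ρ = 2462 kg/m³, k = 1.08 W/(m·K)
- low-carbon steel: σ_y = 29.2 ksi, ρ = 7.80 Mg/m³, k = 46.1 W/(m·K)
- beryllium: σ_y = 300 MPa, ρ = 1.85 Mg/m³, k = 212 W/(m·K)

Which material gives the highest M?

Screen on constraints: k ≥ 62.3 W/(m·K). Survivors: bronze, beryllium.
Normalizing units and computing the index:
  bronze: σ_y = 191.0 MPa, ρ = 8723 kg/m³
  beryllium: σ_y = 300.0 MPa, ρ = 1850 kg/m³
  beryllium: M = 24.2×10⁻³
  bronze: M = 3.80×10⁻³
Beryllium ranks first.

beryllium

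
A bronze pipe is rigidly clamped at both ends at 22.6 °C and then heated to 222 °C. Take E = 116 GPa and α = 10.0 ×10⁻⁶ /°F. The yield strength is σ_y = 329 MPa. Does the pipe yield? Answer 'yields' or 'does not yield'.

yields

α = 10.0×10⁻⁶/°F × 9/5 = 18.0×10⁻⁶/K.
ΔT = 199.4 K. Constrained thermal stress σ = E·α·ΔT = 116.0×10³ MPa × 18.0×10⁻⁶ × 199.4 = 416 MPa (compressive).
Compare to σ_y = 329 MPa: σ ≥ σ_y, so it yields.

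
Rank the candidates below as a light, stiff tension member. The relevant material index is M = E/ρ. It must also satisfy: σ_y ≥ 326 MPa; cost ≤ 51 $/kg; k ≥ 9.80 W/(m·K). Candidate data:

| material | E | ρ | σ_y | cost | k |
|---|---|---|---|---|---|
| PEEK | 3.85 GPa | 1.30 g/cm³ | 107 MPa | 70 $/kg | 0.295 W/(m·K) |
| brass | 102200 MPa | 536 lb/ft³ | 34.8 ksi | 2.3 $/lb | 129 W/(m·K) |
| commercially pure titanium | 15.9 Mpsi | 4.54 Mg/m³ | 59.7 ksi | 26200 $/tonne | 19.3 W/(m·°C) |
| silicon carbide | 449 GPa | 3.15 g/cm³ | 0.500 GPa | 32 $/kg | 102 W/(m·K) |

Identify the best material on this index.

Screen on constraints: σ_y ≥ 326 MPa; cost ≤ 51 $/kg; k ≥ 9.80 W/(m·K). Survivors: commercially pure titanium, silicon carbide.
Normalizing units and computing the index:
  commercially pure titanium: E = 109.6 GPa, ρ = 4540 kg/m³
  silicon carbide: E = 449.0 GPa, ρ = 3150 kg/m³
  silicon carbide: M = 143 MN·m/kg
  commercially pure titanium: M = 24.1 MN·m/kg
Silicon carbide has the largest M.

silicon carbide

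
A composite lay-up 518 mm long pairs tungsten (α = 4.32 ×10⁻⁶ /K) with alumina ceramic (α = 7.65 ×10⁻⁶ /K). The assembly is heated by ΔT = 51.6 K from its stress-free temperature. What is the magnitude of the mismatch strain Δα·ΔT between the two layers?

1.72×10⁻⁴

Δα = |4.32 − 7.65|×10⁻⁶/K = 3.33×10⁻⁶/K.
Mismatch strain = Δα·ΔT = 3.33×10⁻⁶ × 51.6 = 1.72×10⁻⁴.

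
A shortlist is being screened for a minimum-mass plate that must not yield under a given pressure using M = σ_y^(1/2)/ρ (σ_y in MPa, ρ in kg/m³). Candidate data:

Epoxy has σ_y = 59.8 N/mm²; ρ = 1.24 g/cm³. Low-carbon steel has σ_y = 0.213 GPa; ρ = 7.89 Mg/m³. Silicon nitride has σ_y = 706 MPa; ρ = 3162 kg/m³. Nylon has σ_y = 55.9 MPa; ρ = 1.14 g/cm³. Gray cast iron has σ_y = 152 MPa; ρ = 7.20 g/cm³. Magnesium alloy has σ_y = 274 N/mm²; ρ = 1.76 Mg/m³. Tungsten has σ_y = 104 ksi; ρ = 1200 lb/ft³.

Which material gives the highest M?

Putting every candidate on a common basis:
  epoxy: σ_y = 59.80 MPa, ρ = 1240 kg/m³
  low-carbon steel: σ_y = 213.0 MPa, ρ = 7890 kg/m³
  silicon nitride: σ_y = 706.0 MPa, ρ = 3162 kg/m³
  nylon: σ_y = 55.90 MPa, ρ = 1140 kg/m³
  gray cast iron: σ_y = 152.0 MPa, ρ = 7200 kg/m³
  magnesium alloy: σ_y = 274.0 MPa, ρ = 1760 kg/m³
  tungsten: σ_y = 717.1 MPa, ρ = 19220 kg/m³
  magnesium alloy: M = 9.41×10⁻³
  silicon nitride: M = 8.40×10⁻³
  nylon: M = 6.56×10⁻³
  epoxy: M = 6.24×10⁻³
  low-carbon steel: M = 1.85×10⁻³
  gray cast iron: M = 1.71×10⁻³
  tungsten: M = 1.39×10⁻³
Highest index: magnesium alloy.

magnesium alloy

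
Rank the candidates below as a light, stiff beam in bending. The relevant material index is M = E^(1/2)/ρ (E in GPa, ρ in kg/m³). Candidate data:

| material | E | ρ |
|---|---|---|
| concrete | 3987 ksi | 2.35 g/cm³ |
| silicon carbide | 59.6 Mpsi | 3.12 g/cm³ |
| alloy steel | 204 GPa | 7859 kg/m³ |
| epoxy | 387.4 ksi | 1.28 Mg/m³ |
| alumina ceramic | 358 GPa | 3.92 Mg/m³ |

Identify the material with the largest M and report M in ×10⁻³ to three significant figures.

Normalizing units and computing the index:
  concrete: E = 27.49 GPa, ρ = 2350 kg/m³
  silicon carbide: E = 410.9 GPa, ρ = 3120 kg/m³
  alloy steel: E = 204.0 GPa, ρ = 7859 kg/m³
  epoxy: E = 2.671 GPa, ρ = 1280 kg/m³
  alumina ceramic: E = 358.0 GPa, ρ = 3920 kg/m³
  silicon carbide: M = 6.50×10⁻³
  alumina ceramic: M = 4.83×10⁻³
  concrete: M = 2.23×10⁻³
  alloy steel: M = 1.82×10⁻³
  epoxy: M = 1.28×10⁻³
Silicon carbide ranks first.

silicon carbide, M = 6.50×10⁻³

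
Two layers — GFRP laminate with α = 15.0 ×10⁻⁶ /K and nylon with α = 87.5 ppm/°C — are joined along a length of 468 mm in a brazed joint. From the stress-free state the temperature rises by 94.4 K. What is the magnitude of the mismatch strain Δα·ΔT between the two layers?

Δα = |15.0 − 87.5|×10⁻⁶/K = 72.5×10⁻⁶/K.
Mismatch strain = Δα·ΔT = 72.5×10⁻⁶ × 94.4 = 6.84×10⁻³.

6.84×10⁻³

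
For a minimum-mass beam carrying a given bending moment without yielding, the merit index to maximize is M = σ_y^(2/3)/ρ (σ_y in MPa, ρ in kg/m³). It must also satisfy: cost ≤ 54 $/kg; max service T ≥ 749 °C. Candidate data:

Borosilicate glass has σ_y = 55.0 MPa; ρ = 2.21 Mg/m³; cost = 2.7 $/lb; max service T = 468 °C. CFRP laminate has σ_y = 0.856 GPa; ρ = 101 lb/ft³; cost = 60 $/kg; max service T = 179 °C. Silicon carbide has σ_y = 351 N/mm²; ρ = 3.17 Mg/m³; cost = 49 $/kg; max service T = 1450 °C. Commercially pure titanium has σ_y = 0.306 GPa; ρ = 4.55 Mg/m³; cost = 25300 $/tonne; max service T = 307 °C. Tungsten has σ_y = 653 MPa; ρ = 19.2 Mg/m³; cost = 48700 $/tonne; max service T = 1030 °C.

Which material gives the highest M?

Screen on constraints: cost ≤ 54 $/kg; max service T ≥ 749 °C. Survivors: silicon carbide, tungsten.
After converting to SI:
  silicon carbide: σ_y = 351.0 MPa, ρ = 3170 kg/m³
  tungsten: σ_y = 653.0 MPa, ρ = 19200 kg/m³
  silicon carbide: M = 15.7×10⁻³
  tungsten: M = 3.92×10⁻³
Silicon carbide ranks first.

silicon carbide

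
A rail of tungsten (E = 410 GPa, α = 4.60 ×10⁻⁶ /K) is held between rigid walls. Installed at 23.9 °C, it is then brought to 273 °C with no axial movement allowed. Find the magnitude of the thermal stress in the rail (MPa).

ΔT = 249.1 K. Constrained thermal stress σ = E·α·ΔT = 410.0×10³ MPa × 4.60×10⁻⁶ × 249.1 = 470 MPa (compressive).

470 MPa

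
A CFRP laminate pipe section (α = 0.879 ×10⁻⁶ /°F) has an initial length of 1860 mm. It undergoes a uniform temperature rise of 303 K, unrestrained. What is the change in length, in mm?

0.892 mm

Convert α: 0.879×10⁻⁶/°F × (9/5) = 1.58×10⁻⁶/K.
ΔL = α·L₀·ΔT = 1.58×10⁻⁶ × 1860 mm × 303.0 K = 0.892 mm.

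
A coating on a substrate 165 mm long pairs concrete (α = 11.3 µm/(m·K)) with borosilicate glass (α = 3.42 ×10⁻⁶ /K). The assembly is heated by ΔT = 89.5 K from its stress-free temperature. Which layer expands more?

concrete

α(concrete) = 11.3×10⁻⁶/K vs α(borosilicate glass) = 3.42×10⁻⁶/K.
Higher α expands more for the same ΔT: concrete.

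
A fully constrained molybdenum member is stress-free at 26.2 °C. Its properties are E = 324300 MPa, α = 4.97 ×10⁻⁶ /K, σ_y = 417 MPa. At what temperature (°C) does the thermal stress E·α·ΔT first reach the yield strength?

E = 324300 MPa = 324.3 GPa.
E·α·ΔT = 417.0 MPa ⇒ ΔT = 417.0 / (324.3×10³ × 4.97×10⁻⁶) = 258.7 K.
T = 26.2 + 258.7 = 284.9 °C.

285 °C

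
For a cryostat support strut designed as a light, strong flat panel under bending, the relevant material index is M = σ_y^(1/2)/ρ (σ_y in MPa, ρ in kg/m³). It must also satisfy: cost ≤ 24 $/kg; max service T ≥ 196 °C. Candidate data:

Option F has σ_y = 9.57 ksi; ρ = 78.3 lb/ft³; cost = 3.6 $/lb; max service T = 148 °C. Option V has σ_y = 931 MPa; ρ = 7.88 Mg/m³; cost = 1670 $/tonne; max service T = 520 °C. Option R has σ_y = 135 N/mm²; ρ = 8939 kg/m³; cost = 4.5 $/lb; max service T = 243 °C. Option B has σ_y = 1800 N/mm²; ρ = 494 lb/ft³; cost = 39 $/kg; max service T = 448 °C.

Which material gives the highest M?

Screen on constraints: cost ≤ 24 $/kg; max service T ≥ 196 °C. Survivors: option V, option R.
Putting every candidate on a common basis:
  option V: σ_y = 931.0 MPa, ρ = 7880 kg/m³
  option R: σ_y = 135.0 MPa, ρ = 8939 kg/m³
  option V: M = 3.87×10⁻³
  option R: M = 1.30×10⁻³
The maximum is for option V.

option V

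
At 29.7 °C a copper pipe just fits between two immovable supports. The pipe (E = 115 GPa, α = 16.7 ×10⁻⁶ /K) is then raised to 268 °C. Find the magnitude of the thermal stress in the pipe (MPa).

458 MPa

ΔT = 238.3 K. Constrained thermal stress σ = E·α·ΔT = 115.0×10³ MPa × 16.7×10⁻⁶ × 238.3 = 458 MPa (compressive).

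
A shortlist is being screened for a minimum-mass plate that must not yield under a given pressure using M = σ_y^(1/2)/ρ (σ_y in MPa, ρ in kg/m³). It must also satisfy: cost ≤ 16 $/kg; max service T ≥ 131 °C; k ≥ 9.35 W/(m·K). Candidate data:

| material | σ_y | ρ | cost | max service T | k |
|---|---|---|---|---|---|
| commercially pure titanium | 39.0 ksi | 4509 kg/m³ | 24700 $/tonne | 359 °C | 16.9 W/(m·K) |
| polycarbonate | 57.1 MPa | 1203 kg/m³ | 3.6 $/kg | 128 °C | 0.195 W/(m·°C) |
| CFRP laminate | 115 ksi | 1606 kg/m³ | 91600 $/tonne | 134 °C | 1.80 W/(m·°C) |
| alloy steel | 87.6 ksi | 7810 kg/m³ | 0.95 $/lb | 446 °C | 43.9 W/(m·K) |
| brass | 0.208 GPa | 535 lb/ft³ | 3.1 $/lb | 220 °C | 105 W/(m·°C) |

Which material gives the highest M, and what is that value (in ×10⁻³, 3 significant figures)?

Screen on constraints: cost ≤ 16 $/kg; max service T ≥ 131 °C; k ≥ 9.35 W/(m·K). Survivors: alloy steel, brass.
In SI units:
  alloy steel: σ_y = 604.0 MPa, ρ = 7810 kg/m³
  brass: σ_y = 208.0 MPa, ρ = 8570 kg/m³
  alloy steel: M = 3.15×10⁻³
  brass: M = 1.68×10⁻³
Highest index: alloy steel.

alloy steel, M = 3.15×10⁻³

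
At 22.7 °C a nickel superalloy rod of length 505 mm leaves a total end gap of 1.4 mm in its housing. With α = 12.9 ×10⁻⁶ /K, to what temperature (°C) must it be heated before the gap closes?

238 °C

α·L₀·ΔT = 1.4 mm ⇒ ΔT = 1.4 / (12.9×10⁻⁶ × 505.0) = 214.9 K.
T = 22.7 + 214.9 = 237.6 °C.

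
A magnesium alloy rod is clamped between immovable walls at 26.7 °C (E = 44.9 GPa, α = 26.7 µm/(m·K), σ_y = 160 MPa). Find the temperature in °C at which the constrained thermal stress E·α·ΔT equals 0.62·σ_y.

109 °C

E·α·ΔT = 99.20 MPa ⇒ ΔT = 99.20 / (44.90×10³ × 26.7×10⁻⁶) = 82.75 K.
T = 26.7 + 82.75 = 109.4 °C.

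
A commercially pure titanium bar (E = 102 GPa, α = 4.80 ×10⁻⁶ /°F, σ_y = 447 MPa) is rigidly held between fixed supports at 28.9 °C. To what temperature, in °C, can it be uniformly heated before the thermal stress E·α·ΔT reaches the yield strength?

536 °C

α = 4.80×10⁻⁶/°F × 9/5 = 8.64×10⁻⁶/K.
E·α·ΔT = 447.0 MPa ⇒ ΔT = 447.0 / (102.0×10³ × 8.64×10⁻⁶) = 507.2 K.
T = 28.9 + 507.2 = 536.1 °C.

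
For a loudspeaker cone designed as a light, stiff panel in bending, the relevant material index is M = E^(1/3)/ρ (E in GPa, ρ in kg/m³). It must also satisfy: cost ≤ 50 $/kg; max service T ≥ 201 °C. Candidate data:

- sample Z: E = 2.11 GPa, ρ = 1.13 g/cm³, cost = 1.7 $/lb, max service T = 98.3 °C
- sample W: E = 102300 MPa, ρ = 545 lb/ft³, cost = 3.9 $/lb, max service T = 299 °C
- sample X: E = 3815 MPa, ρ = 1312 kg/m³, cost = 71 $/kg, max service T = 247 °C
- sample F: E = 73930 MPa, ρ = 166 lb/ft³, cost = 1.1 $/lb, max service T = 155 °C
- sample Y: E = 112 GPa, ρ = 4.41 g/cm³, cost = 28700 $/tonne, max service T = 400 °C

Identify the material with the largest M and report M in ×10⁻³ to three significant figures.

Screen on constraints: cost ≤ 50 $/kg; max service T ≥ 201 °C. Survivors: sample W, sample Y.
After converting to SI:
  sample W: E = 102.3 GPa, ρ = 8730 kg/m³
  sample Y: E = 112.0 GPa, ρ = 4410 kg/m³
  sample Y: M = 1.09×10⁻³
  sample W: M = 0.536×10⁻³
The maximum is for sample Y.

sample Y, M = 1.09×10⁻³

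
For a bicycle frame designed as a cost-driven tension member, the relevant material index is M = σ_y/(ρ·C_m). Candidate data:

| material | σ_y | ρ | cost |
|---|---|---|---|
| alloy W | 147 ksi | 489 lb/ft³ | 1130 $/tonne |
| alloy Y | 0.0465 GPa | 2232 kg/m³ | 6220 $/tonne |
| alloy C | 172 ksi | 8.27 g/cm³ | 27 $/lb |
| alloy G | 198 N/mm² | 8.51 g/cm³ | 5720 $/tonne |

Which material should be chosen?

alloy W

Putting every candidate on a common basis:
  alloy W: σ_y = 1014 MPa, ρ = 7833 kg/m³, cost = 1.130 $/kg
  alloy Y: σ_y = 46.50 MPa, ρ = 2232 kg/m³, cost = 6.220 $/kg
  alloy C: σ_y = 1186 MPa, ρ = 8270 kg/m³, cost = 59.52 $/kg
  alloy G: σ_y = 198.0 MPa, ρ = 8510 kg/m³, cost = 5.720 $/kg
  alloy W: M = 115 kN·m per $
  alloy G: M = 4.07 kN·m per $
  alloy Y: M = 3.35 kN·m per $
  alloy C: M = 2.41 kN·m per $
Alloy W has the largest M.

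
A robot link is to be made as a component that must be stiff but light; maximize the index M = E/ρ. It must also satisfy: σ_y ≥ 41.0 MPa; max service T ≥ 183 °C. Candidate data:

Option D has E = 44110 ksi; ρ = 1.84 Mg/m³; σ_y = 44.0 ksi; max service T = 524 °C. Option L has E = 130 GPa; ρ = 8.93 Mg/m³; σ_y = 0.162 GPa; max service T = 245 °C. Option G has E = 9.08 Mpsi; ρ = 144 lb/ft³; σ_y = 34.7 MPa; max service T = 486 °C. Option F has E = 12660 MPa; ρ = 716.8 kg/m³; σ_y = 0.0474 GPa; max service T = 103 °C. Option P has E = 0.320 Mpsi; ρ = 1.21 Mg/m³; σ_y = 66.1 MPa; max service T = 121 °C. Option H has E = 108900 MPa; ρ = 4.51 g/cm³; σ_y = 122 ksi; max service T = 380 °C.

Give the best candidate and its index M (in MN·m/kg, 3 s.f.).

Screen on constraints: σ_y ≥ 41.0 MPa; max service T ≥ 183 °C. Survivors: option D, option L, option H.
After converting to SI:
  option D: E = 304.1 GPa, ρ = 1840 kg/m³
  option L: E = 130.0 GPa, ρ = 8930 kg/m³
  option H: E = 108.9 GPa, ρ = 4510 kg/m³
  option D: M = 165 MN·m/kg
  option H: M = 24.1 MN·m/kg
  option L: M = 14.6 MN·m/kg
The maximum is for option D.

option D, M = 165 MN·m/kg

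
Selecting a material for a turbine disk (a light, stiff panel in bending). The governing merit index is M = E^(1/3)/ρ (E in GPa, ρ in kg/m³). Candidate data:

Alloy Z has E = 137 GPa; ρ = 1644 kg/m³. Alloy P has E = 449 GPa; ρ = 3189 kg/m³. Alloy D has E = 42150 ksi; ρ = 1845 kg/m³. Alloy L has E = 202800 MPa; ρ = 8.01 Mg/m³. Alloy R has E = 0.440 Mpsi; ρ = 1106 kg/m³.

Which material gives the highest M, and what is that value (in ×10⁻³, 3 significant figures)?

alloy D, M = 3.59×10⁻³

After converting to SI:
  alloy Z: E = 137.0 GPa, ρ = 1644 kg/m³
  alloy P: E = 449.0 GPa, ρ = 3189 kg/m³
  alloy D: E = 290.6 GPa, ρ = 1845 kg/m³
  alloy L: E = 202.8 GPa, ρ = 8010 kg/m³
  alloy R: E = 3.034 GPa, ρ = 1106 kg/m³
  alloy D: M = 3.59×10⁻³
  alloy Z: M = 3.14×10⁻³
  alloy P: M = 2.40×10⁻³
  alloy R: M = 1.31×10⁻³
  alloy L: M = 0.733×10⁻³
Alloy D has the largest M.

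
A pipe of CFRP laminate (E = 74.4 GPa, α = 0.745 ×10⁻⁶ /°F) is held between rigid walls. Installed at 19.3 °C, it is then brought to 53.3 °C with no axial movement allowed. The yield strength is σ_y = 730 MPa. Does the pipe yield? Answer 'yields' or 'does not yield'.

α = 0.745×10⁻⁶/°F × 9/5 = 1.34×10⁻⁶/K.
ΔT = 34.00 K. Constrained thermal stress σ = E·α·ΔT = 74.40×10³ MPa × 1.34×10⁻⁶ × 34.00 = 3.39 MPa (compressive).
Compare to σ_y = 730 MPa: σ < σ_y, so it does not yield.

does not yield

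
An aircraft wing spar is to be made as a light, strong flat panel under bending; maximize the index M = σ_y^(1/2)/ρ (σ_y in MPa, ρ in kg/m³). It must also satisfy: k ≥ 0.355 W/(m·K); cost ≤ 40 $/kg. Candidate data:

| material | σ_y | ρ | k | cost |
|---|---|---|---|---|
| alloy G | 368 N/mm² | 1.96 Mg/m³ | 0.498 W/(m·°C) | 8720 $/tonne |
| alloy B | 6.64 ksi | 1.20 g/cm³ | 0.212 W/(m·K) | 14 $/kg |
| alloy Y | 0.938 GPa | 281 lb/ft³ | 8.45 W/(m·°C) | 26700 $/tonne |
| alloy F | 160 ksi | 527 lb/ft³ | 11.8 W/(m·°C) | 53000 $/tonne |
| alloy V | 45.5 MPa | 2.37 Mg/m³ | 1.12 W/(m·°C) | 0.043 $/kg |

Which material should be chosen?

alloy G

Screen on constraints: k ≥ 0.355 W/(m·K); cost ≤ 40 $/kg. Survivors: alloy G, alloy Y, alloy V.
Normalizing units and computing the index:
  alloy G: σ_y = 368.0 MPa, ρ = 1960 kg/m³
  alloy Y: σ_y = 938.0 MPa, ρ = 4501 kg/m³
  alloy V: σ_y = 45.50 MPa, ρ = 2370 kg/m³
  alloy G: M = 9.79×10⁻³
  alloy Y: M = 6.80×10⁻³
  alloy V: M = 2.85×10⁻³
The maximum is for alloy G.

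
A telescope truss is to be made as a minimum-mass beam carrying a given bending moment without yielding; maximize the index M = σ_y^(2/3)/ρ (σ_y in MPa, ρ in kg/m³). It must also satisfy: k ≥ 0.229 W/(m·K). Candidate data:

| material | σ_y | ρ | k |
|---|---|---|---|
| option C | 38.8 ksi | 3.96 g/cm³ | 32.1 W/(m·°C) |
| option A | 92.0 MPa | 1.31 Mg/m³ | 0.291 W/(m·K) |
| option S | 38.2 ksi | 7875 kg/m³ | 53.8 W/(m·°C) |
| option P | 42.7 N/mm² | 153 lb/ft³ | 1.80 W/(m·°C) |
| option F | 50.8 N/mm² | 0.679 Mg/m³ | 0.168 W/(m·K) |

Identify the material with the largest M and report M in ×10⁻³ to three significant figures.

Screen on constraints: k ≥ 0.229 W/(m·K). Survivors: option C, option A, option S, option P.
After converting to SI:
  option C: σ_y = 267.5 MPa, ρ = 3960 kg/m³
  option A: σ_y = 92.00 MPa, ρ = 1310 kg/m³
  option S: σ_y = 263.4 MPa, ρ = 7875 kg/m³
  option P: σ_y = 42.70 MPa, ρ = 2451 kg/m³
  option A: M = 15.6×10⁻³
  option C: M = 10.5×10⁻³
  option S: M = 5.22×10⁻³
  option P: M = 4.98×10⁻³
The maximum is for option A.

option A, M = 15.6×10⁻³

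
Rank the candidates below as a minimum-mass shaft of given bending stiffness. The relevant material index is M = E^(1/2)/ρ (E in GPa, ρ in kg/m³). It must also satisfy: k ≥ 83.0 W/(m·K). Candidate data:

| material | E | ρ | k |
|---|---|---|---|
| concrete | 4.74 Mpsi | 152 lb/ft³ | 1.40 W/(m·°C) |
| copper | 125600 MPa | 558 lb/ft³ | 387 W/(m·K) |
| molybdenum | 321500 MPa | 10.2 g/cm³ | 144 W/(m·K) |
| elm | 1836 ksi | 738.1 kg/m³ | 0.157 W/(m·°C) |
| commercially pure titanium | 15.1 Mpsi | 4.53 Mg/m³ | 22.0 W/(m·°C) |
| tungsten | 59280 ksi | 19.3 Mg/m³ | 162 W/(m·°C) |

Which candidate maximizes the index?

molybdenum

Screen on constraints: k ≥ 83.0 W/(m·K). Survivors: copper, molybdenum, tungsten.
After converting to SI:
  copper: E = 125.6 GPa, ρ = 8938 kg/m³
  molybdenum: E = 321.5 GPa, ρ = 10200 kg/m³
  tungsten: E = 408.7 GPa, ρ = 19300 kg/m³
  molybdenum: M = 1.76×10⁻³
  copper: M = 1.25×10⁻³
  tungsten: M = 1.05×10⁻³
Highest index: molybdenum.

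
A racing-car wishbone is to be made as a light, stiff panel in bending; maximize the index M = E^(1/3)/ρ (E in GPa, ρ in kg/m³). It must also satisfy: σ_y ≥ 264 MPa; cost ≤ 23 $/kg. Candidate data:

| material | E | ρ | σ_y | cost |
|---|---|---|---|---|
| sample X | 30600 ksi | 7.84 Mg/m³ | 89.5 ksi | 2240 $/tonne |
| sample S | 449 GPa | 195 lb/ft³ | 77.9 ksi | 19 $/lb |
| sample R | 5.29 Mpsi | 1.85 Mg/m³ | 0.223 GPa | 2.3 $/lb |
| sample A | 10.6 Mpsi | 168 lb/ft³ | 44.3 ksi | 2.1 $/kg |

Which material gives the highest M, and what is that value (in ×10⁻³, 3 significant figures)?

Screen on constraints: σ_y ≥ 264 MPa; cost ≤ 23 $/kg. Survivors: sample X, sample A.
Normalizing units and computing the index:
  sample X: E = 211.0 GPa, ρ = 7840 kg/m³
  sample A: E = 73.08 GPa, ρ = 2691 kg/m³
  sample A: M = 1.55×10⁻³
  sample X: M = 0.759×10⁻³
Highest index: sample A.

sample A, M = 1.55×10⁻³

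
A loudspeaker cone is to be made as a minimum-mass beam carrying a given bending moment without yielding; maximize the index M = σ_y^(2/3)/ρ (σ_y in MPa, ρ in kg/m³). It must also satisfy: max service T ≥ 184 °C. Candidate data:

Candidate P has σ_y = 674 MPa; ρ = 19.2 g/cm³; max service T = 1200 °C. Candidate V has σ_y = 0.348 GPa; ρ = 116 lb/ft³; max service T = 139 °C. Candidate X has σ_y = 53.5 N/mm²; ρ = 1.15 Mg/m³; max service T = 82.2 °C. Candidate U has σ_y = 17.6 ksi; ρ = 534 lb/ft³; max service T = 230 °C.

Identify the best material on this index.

Screen on constraints: max service T ≥ 184 °C. Survivors: candidate P, candidate U.
Normalizing units and computing the index:
  candidate P: σ_y = 674.0 MPa, ρ = 19200 kg/m³
  candidate U: σ_y = 121.3 MPa, ρ = 8554 kg/m³
  candidate P: M = 4.00×10⁻³
  candidate U: M = 2.87×10⁻³
Candidate P has the largest M.

candidate P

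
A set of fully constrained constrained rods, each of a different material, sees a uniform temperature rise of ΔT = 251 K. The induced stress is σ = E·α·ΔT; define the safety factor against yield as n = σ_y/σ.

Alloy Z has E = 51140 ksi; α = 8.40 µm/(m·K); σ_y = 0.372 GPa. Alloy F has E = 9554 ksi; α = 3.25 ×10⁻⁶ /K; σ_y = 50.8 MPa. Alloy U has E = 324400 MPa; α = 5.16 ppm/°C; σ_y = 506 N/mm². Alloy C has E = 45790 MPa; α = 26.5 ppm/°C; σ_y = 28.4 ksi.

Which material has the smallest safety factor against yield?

With everything in SI (GPa, ×10⁻⁶/K, MPa):
  alloy Z: E = 352.6, α = 8.40, σ_y = 372.0 → σ = 743 MPa, n = 0.500
  alloy F: E = 65.87, α = 3.25, σ_y = 50.80 → σ = 53.7 MPa, n = 0.945
  alloy U: E = 324.4, α = 5.16, σ_y = 506.0 → σ = 420 MPa, n = 1.20
  alloy C: E = 45.79, α = 26.5, σ_y = 195.8 → σ = 305 MPa, n = 0.643
Alloy Z has the lowest safety factor, n = 0.500.

alloy Z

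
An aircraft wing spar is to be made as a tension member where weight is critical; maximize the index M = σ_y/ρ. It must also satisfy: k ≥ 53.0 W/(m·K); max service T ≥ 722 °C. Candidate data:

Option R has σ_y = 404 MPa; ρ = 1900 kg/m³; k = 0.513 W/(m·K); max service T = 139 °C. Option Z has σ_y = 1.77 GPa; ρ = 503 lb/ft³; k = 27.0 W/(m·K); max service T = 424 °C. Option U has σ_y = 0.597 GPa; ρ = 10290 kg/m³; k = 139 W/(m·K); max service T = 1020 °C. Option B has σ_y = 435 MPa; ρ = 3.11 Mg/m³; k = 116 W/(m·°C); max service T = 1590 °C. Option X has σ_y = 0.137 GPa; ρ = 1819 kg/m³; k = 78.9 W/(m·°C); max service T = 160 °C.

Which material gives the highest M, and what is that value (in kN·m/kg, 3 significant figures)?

option B, M = 140 kN·m/kg

Screen on constraints: k ≥ 53.0 W/(m·K); max service T ≥ 722 °C. Survivors: option U, option B.
In SI units:
  option U: σ_y = 597.0 MPa, ρ = 10290 kg/m³
  option B: σ_y = 435.0 MPa, ρ = 3110 kg/m³
  option B: M = 140 kN·m/kg
  option U: M = 58.0 kN·m/kg
The maximum is for option B.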